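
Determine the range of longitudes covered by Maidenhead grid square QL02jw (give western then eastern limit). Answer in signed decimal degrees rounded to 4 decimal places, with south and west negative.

Field Q=16, L=11: +16·20° lon, +11·10° lat → SW at lon 140°, lat 20°.
Square 0, 2: +0·2° lon, +2·1° lat → SW at lon 140°, lat 22°.
Subsquare j=9, w=22: +9·0.0833333° lon, +22·0.0416667° lat → SW at lon 140.75°, lat 22.9167°.
Cell spans 0.0833333° lon × 0.0416667° lat.
west 140.7500, east 140.8333.

140.7500, 140.8333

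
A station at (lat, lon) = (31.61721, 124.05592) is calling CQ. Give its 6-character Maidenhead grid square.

PM21ao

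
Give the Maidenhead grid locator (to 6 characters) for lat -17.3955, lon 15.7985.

JH72vo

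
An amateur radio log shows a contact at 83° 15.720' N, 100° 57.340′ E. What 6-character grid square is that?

OR03lg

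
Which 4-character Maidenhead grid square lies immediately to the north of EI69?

Latitude square 9; +1 → 10, wraps to 0, carry into field.
Latitude field I = 8; +1 → 9 = J.
The longitude characters are unchanged.

EJ60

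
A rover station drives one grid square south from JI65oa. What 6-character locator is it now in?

Latitude subsquare a = 0; −1 → -1, wraps to 23 = x, carry into square.
Latitude square 5; −1 → 4.
The longitude characters are unchanged.

JI64ox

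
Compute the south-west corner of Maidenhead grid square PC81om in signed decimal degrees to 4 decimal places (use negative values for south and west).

Field P=15, C=2: +15·20° lon, +2·10° lat → SW at lon 120°, lat -70°.
Square 8, 1: +8·2° lon, +1·1° lat → SW at lon 136°, lat -69°.
Subsquare o=14, m=12: +14·0.0833333° lon, +12·0.0416667° lat → SW at lon 137.167°, lat -68.5°.
latitude -68.5000, longitude 137.1667.

-68.5000, 137.1667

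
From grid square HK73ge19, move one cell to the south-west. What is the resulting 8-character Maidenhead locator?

HK73ge08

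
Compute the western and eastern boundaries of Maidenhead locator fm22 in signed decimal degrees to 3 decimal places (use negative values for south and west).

-76.000, -74.000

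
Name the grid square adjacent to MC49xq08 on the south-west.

Longitude extended square 0; −1 → -1, wraps to 9, carry into subsquare.
Longitude subsquare x = 23; −1 → 22 = w.
Latitude extended square 8; −1 → 7.

MC49wq97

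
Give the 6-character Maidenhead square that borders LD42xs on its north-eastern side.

LD52at

Longitude subsquare x = 23; +1 → 24, wraps to 0 = a, carry into square.
Longitude square 4; +1 → 5.
Latitude subsquare s = 18; +1 → 19 = t.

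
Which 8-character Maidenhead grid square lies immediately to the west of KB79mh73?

KB79mh63

Longitude extended square 7; −1 → 6.
The latitude characters are unchanged.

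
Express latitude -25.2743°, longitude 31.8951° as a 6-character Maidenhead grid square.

KG54wr

Add 180° to longitude and 90° to latitude: 211.8951, 64.7257.
Field (20°×10°, letters A–R): 211.8951/20 → 10 → K, 64.7257/10 → 6 → G; chars KG.
Square (2°×1°, digits 0–9): 11.8951/2 → 5, 4.7257/1 → 4; chars 54.
Subsquare (5′×2.5′, letters a–x): 1.8951/0.0833333 → 22 → w, 0.7257/0.0416667 → 17 → r; chars wr.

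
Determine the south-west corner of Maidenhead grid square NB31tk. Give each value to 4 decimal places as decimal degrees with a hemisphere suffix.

Field N=13, B=1: +13·20° lon, +1·10° lat → SW at lon 80°, lat -80°.
Square 3, 1: +3·2° lon, +1·1° lat → SW at lon 86°, lat -79°.
Subsquare t=19, k=10: +19·0.0833333° lon, +10·0.0416667° lat → SW at lon 87.5833°, lat -78.5833°.
latitude 78.5833° S, longitude 87.5833° E.

78.5833° S, 87.5833° E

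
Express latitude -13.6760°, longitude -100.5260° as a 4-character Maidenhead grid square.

Offset from 180°W / 90°S: lon 79.47°, lat 76.32°.
Field: 79.47/20 → 3 → D, 76.32/10 → 7 → H; chars DH.
Square: 19.47/2 → 9, 6.32/1 → 6; chars 96.

DH96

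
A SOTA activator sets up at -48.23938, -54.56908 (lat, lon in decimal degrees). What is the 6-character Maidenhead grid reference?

Shift to the Maidenhead origin (180°W, 90°S): lon 125.4309, lat 41.7606.
Field: 125.4309/20 → 6 → G, 41.7606/10 → 4 → E; chars GE.
Square: 5.4309/2 → 2, 1.7606/1 → 1; chars 21.
Subsquare: 1.4309/0.0833333 → 17 → r, 0.7606/0.0416667 → 18 → s; chars rs.

GE21rs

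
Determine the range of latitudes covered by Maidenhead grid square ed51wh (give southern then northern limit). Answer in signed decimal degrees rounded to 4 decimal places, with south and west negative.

-58.7083, -58.6667

Field E=4, D=3: +4·20° lon, +3·10° lat → SW at lon -100°, lat -60°.
Square 5, 1: +5·2° lon, +1·1° lat → SW at lon -90°, lat -59°.
Subsquare w=22, h=7: +22·0.0833333° lon, +7·0.0416667° lat → SW at lon -88.1667°, lat -58.7083°.
Cell spans 0.0833333° lon × 0.0416667° lat.
south -58.7083, north -58.6667.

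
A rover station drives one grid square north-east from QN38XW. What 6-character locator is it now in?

Longitude subsquare x = 23; +1 → 24, wraps to 0 = a, carry into square.
Longitude square 3; +1 → 4.
Latitude subsquare w = 22; +1 → 23 = x.

QN48ax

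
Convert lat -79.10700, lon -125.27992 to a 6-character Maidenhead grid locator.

Offset from 180°W / 90°S: lon 54.7201°, lat 10.8930°.
Field: 54.7201/20 → 2 → C, 10.8930/10 → 1 → B; chars CB.
Square: 14.7201/2 → 7, 0.8930/1 → 0; chars 70.
Subsquare: 0.7201/0.0833333 → 8 → i, 0.8930/0.0416667 → 21 → v; chars iv.

CB70iv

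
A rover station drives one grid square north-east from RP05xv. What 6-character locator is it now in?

RP15aw

Longitude subsquare x = 23; +1 → 24, wraps to 0 = a, carry into square.
Longitude square 0; +1 → 1.
Latitude subsquare v = 21; +1 → 22 = w.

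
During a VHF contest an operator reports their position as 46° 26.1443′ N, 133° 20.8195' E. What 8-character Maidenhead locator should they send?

PN66qk14

Add 180° to longitude and 90° to latitude: 313.34699, 136.43574.
Field (20°×10°, letters A–R): 313.34699/20 → 15 → P, 136.43574/10 → 13 → N; chars PN.
Square (2°×1°, digits 0–9): 13.34699/2 → 6, 6.43574/1 → 6; chars 66.
Subsquare (5′×2.5′, letters a–x): 1.34699/0.0833333 → 16 → q, 0.43574/0.0416667 → 10 → k; chars qk.
Extended square (30″×15″, digits 0–9): 0.01366/0.00833333 → 1, 0.01907/0.00416667 → 4; chars 14.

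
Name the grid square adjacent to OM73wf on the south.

Latitude subsquare f = 5; −1 → 4 = e.
The longitude characters are unchanged.

OM73we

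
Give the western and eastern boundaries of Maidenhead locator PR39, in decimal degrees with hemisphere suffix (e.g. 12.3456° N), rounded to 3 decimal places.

Field P=15, R=17: +15·20° lon, +17·10° lat → SW at lon 120°, lat 80°.
Square 3, 9: +3·2° lon, +9·1° lat → SW at lon 126°, lat 89°.
Cell spans 2° lon × 1° lat.
west 126.000° E, east 128.000° E.

126.000° E, 128.000° E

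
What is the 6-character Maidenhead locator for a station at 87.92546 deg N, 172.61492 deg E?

Offset from 180°W / 90°S: lon 352.6149°, lat 177.9255°.
Field (20°×10°, letters A–R): lon ⌊352.6149/20⌋ = 17 → R; lat ⌊177.9255/10⌋ = 17 → R.
Square (2°×1°, digits 0–9): lon ⌊12.6149/2⌋ = 6; lat ⌊7.9255/1⌋ = 7.
Subsquare (5′×2.5′, letters a–x): lon ⌊0.6149/0.0833333⌋ = 7 → h; lat ⌊0.9255/0.0416667⌋ = 22 → w.

RR67hw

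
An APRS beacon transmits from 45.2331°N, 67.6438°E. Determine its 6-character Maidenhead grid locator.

MN35tf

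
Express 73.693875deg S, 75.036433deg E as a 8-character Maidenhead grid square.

MB76mh43

Offset from 180°W / 90°S: lon 255.03643°, lat 16.30612°.
Field: 255.03643/20 → 12 → M, 16.30612/10 → 1 → B; chars MB.
Square: 15.03643/2 → 7, 6.30612/1 → 6; chars 76.
Subsquare: 1.03643/0.0833333 → 12 → m, 0.30612/0.0416667 → 7 → h; chars mh.
Extended square: 0.03643/0.00833333 → 4, 0.01446/0.00416667 → 3; chars 43.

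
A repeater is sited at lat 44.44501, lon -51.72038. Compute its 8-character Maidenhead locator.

Offset from 180°W / 90°S: lon 128.27962°, lat 134.44501°.
Field: 128.27962/20 → 6 → G, 134.44501/10 → 13 → N; chars GN.
Square: 8.27962/2 → 4, 4.44501/1 → 4; chars 44.
Subsquare: 0.27962/0.0833333 → 3 → d, 0.44501/0.0416667 → 10 → k; chars dk.
Extended square: 0.02962/0.00833333 → 3, 0.02834/0.00416667 → 6; chars 36.

GN44dk36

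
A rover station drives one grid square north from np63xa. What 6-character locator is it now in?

NP63xb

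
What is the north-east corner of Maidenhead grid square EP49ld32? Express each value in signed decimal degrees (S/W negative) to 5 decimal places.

69.13750, -91.05000

Field E=4, P=15: +4·20° lon, +15·10° lat → SW at lon -100°, lat 60°.
Square 4, 9: +4·2° lon, +9·1° lat → SW at lon -92°, lat 69°.
Subsquare l=11, d=3: +11·0.0833333° lon, +3·0.0416667° lat → SW at lon -91.0833°, lat 69.125°.
Extended square 3, 2: +3·0.00833333° lon, +2·0.00416667° lat → SW at lon -91.0583°, lat 69.1333°.
Cell spans 0.00833333° lon × 0.00416667° lat. NE corner is SW corner plus one full cell.
latitude 69.13750, longitude -91.05000.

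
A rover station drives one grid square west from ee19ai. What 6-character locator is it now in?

EE09xi

Longitude subsquare a = 0; −1 → -1, wraps to 23 = x, carry into square.
Longitude square 1; −1 → 0.
The latitude characters are unchanged.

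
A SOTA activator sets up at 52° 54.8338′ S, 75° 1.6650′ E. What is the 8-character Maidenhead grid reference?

Offset from 180°W / 90°S: lon 255.02775°, lat 37.08610°.
Field (20°×10°, letters A–R): lon ⌊255.02775/20⌋ = 12 → M; lat ⌊37.08610/10⌋ = 3 → D.
Square (2°×1°, digits 0–9): lon ⌊15.02775/2⌋ = 7; lat ⌊7.08610/1⌋ = 7.
Subsquare (5′×2.5′, letters a–x): lon ⌊1.02775/0.0833333⌋ = 12 → m; lat ⌊0.08610/0.0416667⌋ = 2 → c.
Extended square (30″×15″, digits 0–9): lon ⌊0.02775/0.00833333⌋ = 3; lat ⌊0.00277/0.00416667⌋ = 0.

MD77mc30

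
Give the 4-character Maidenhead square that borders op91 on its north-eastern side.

PP02

Longitude square 9; +1 → 10, wraps to 0, carry into field.
Longitude field O = 14; +1 → 15 = P.
Latitude square 1; +1 → 2.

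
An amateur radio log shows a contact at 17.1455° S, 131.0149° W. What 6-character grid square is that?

Shift to the Maidenhead origin (180°W, 90°S): lon 48.9851, lat 72.8545.
Field: lon ⌊48.9851/20⌋ = 2 → C; lat ⌊72.8545/10⌋ = 7 → H.
Square: lon ⌊8.9851/2⌋ = 4; lat ⌊2.8545/1⌋ = 2.
Subsquare: lon ⌊0.9851/0.0833333⌋ = 11 → l; lat ⌊0.8545/0.0416667⌋ = 20 → u.

CH42lu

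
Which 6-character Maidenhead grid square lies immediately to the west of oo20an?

Longitude subsquare a = 0; −1 → -1, wraps to 23 = x, carry into square.
Longitude square 2; −1 → 1.
The latitude characters are unchanged.

OO10xn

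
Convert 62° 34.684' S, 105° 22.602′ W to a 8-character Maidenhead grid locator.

DC77hk41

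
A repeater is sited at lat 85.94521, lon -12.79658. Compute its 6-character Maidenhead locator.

IR35ow

Add 180° to longitude and 90° to latitude: 167.2034, 175.9452.
Field: 167.2034/20 → 8 → I, 175.9452/10 → 17 → R; chars IR.
Square: 7.2034/2 → 3, 5.9452/1 → 5; chars 35.
Subsquare: 1.2034/0.0833333 → 14 → o, 0.9452/0.0416667 → 22 → w; chars ow.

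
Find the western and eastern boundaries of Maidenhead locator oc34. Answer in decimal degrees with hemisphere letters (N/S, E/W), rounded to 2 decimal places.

Field O=14, C=2: +14·20° lon, +2·10° lat → SW at lon 100°, lat -70°.
Square 3, 4: +3·2° lon, +4·1° lat → SW at lon 106°, lat -66°.
Cell spans 2° lon × 1° lat.
west 106.00° E, east 108.00° E.

106.00° E, 108.00° E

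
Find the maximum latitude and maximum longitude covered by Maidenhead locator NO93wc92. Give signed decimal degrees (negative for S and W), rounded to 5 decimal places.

53.09583, 99.91667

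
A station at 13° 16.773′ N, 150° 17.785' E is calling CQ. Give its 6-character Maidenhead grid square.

QK53dg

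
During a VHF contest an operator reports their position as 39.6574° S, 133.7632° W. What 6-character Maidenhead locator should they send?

CF30ci

Add 180° to longitude and 90° to latitude: 46.2368, 50.3426.
Field: 46.2368/20 → 2 → C, 50.3426/10 → 5 → F; chars CF.
Square: 6.2368/2 → 3, 0.3426/1 → 0; chars 30.
Subsquare: 0.2368/0.0833333 → 2 → c, 0.3426/0.0416667 → 8 → i; chars ci.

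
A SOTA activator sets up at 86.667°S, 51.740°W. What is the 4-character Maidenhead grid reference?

Offset from 180°W / 90°S: lon 128.26°, lat 3.33°.
Field: lon ⌊128.26/20⌋ = 6 → G; lat ⌊3.33/10⌋ = 0 → A.
Square: lon ⌊8.26/2⌋ = 4; lat ⌊3.33/1⌋ = 3.

GA43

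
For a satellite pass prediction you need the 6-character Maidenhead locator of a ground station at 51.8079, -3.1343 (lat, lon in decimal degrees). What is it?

Add 180° to longitude and 90° to latitude: 176.8657, 141.8079.
Field (20°×10°, letters A–R): lon ⌊176.8657/20⌋ = 8 → I; lat ⌊141.8079/10⌋ = 14 → O.
Square (2°×1°, digits 0–9): lon ⌊16.8657/2⌋ = 8; lat ⌊1.8079/1⌋ = 1.
Subsquare (5′×2.5′, letters a–x): lon ⌊0.8657/0.0833333⌋ = 10 → k; lat ⌊0.8079/0.0416667⌋ = 19 → t.

IO81kt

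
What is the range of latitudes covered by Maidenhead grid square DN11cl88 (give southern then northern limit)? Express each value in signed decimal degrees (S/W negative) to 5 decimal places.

41.49167, 41.49583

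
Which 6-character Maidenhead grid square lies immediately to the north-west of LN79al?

LN69xm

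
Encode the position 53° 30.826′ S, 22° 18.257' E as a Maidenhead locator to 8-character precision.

Shift to the Maidenhead origin (180°W, 90°S): lon 202.30428, lat 36.48623.
Field: lon ⌊202.30428/20⌋ = 10 → K; lat ⌊36.48623/10⌋ = 3 → D.
Square: lon ⌊2.30428/2⌋ = 1; lat ⌊6.48623/1⌋ = 6.
Subsquare: lon ⌊0.30428/0.0833333⌋ = 3 → d; lat ⌊0.48623/0.0416667⌋ = 11 → l.
Extended square: lon ⌊0.05428/0.00833333⌋ = 6; lat ⌊0.02790/0.00416667⌋ = 6.

KD16dl66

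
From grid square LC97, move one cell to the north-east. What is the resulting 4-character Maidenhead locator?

Longitude square 9; +1 → 10, wraps to 0, carry into field.
Longitude field L = 11; +1 → 12 = M.
Latitude square 7; +1 → 8.

MC08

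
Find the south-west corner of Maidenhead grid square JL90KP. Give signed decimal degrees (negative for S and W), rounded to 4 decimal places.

Field J=9, L=11: +9·20° lon, +11·10° lat → SW at lon 0°, lat 20°.
Square 9, 0: +9·2° lon, +0·1° lat → SW at lon 18°, lat 20°.
Subsquare k=10, p=15: +10·0.0833333° lon, +15·0.0416667° lat → SW at lon 18.8333°, lat 20.625°.
latitude 20.6250, longitude 18.8333.

20.6250, 18.8333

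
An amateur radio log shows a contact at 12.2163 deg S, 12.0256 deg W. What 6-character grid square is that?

IH37xs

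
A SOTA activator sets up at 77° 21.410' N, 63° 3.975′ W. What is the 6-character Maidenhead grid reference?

FQ87li

Offset from 180°W / 90°S: lon 116.9338°, lat 167.3568°.
Field: lon ⌊116.9338/20⌋ = 5 → F; lat ⌊167.3568/10⌋ = 16 → Q.
Square: lon ⌊16.9338/2⌋ = 8; lat ⌊7.3568/1⌋ = 7.
Subsquare: lon ⌊0.9338/0.0833333⌋ = 11 → l; lat ⌊0.3568/0.0416667⌋ = 8 → i.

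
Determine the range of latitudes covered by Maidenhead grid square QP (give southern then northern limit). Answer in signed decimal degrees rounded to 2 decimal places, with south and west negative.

Field Q=16, P=15: +16·20° lon, +15·10° lat → SW at lon 140°, lat 60°.
Cell spans 20° lon × 10° lat.
south 60.00, north 70.00.

60.00, 70.00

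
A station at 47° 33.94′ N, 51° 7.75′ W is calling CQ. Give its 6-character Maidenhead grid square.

GN47kn

Offset from 180°W / 90°S: lon 128.8708°, lat 137.5657°.
Field: 128.8708/20 → 6 → G, 137.5657/10 → 13 → N; chars GN.
Square: 8.8708/2 → 4, 7.5657/1 → 7; chars 47.
Subsquare: 0.8708/0.0833333 → 10 → k, 0.5657/0.0416667 → 13 → n; chars kn.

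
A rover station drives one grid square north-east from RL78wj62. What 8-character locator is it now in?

RL78wj73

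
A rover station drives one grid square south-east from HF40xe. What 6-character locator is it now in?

HF50ad

Longitude subsquare x = 23; +1 → 24, wraps to 0 = a, carry into square.
Longitude square 4; +1 → 5.
Latitude subsquare e = 4; −1 → 3 = d.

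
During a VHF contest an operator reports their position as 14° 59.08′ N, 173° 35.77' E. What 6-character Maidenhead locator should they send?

RK64tx

Add 180° to longitude and 90° to latitude: 353.5962, 104.9847.
Field: lon ⌊353.5962/20⌋ = 17 → R; lat ⌊104.9847/10⌋ = 10 → K.
Square: lon ⌊13.5962/2⌋ = 6; lat ⌊4.9847/1⌋ = 4.
Subsquare: lon ⌊1.5962/0.0833333⌋ = 19 → t; lat ⌊0.9847/0.0416667⌋ = 23 → x.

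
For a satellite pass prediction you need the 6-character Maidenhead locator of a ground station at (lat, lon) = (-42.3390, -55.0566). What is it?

GE27lp

Add 180° to longitude and 90° to latitude: 124.9434, 47.6610.
Field: 124.9434/20 → 6 → G, 47.6610/10 → 4 → E; chars GE.
Square: 4.9434/2 → 2, 7.6610/1 → 7; chars 27.
Subsquare: 0.9434/0.0833333 → 11 → l, 0.6610/0.0416667 → 15 → p; chars lp.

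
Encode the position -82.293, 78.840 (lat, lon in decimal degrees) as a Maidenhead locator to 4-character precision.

MA97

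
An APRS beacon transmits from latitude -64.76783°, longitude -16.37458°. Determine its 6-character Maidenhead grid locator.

IC15tf

Shift to the Maidenhead origin (180°W, 90°S): lon 163.6254, lat 25.2322.
Field (20°×10°, letters A–R): lon ⌊163.6254/20⌋ = 8 → I; lat ⌊25.2322/10⌋ = 2 → C.
Square (2°×1°, digits 0–9): lon ⌊3.6254/2⌋ = 1; lat ⌊5.2322/1⌋ = 5.
Subsquare (5′×2.5′, letters a–x): lon ⌊1.6254/0.0833333⌋ = 19 → t; lat ⌊0.2322/0.0416667⌋ = 5 → f.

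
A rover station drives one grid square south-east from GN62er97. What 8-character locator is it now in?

Longitude extended square 9; +1 → 10, wraps to 0, carry into subsquare.
Longitude subsquare e = 4; +1 → 5 = f.
Latitude extended square 7; −1 → 6.

GN62fr06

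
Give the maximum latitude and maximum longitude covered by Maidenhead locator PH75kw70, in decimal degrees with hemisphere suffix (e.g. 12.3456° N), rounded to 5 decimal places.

14.07917° S, 134.90000° E

Field P=15, H=7: +15·20° lon, +7·10° lat → SW at lon 120°, lat -20°.
Square 7, 5: +7·2° lon, +5·1° lat → SW at lon 134°, lat -15°.
Subsquare k=10, w=22: +10·0.0833333° lon, +22·0.0416667° lat → SW at lon 134.833°, lat -14.0833°.
Extended square 7, 0: +7·0.00833333° lon, +0·0.00416667° lat → SW at lon 134.892°, lat -14.0833°.
Cell spans 0.00833333° lon × 0.00416667° lat. NE corner is SW corner plus one full cell.
latitude 14.07917° S, longitude 134.90000° E.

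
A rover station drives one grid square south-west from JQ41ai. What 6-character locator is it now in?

Longitude subsquare a = 0; −1 → -1, wraps to 23 = x, carry into square.
Longitude square 4; −1 → 3.
Latitude subsquare i = 8; −1 → 7 = h.

JQ31xh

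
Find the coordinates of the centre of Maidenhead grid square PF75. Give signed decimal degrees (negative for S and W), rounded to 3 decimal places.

-34.500, 135.000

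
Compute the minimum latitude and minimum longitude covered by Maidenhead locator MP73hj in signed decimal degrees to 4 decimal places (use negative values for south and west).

Field M=12, P=15: +12·20° lon, +15·10° lat → SW at lon 60°, lat 60°.
Square 7, 3: +7·2° lon, +3·1° lat → SW at lon 74°, lat 63°.
Subsquare h=7, j=9: +7·0.0833333° lon, +9·0.0416667° lat → SW at lon 74.5833°, lat 63.375°.
latitude 63.3750, longitude 74.5833.

63.3750, 74.5833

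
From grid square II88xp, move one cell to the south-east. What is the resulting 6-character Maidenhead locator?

II98ao

Longitude subsquare x = 23; +1 → 24, wraps to 0 = a, carry into square.
Longitude square 8; +1 → 9.
Latitude subsquare p = 15; −1 → 14 = o.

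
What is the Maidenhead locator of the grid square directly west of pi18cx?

Longitude subsquare c = 2; −1 → 1 = b.
The latitude characters are unchanged.

PI18bx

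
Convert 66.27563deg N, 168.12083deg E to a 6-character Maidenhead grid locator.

Shift to the Maidenhead origin (180°W, 90°S): lon 348.1208, lat 156.2756.
Field (20°×10°, letters A–R): 348.1208/20 → 17 → R, 156.2756/10 → 15 → P; chars RP.
Square (2°×1°, digits 0–9): 8.1208/2 → 4, 6.2756/1 → 6; chars 46.
Subsquare (5′×2.5′, letters a–x): 0.1208/0.0833333 → 1 → b, 0.2756/0.0416667 → 6 → g; chars bg.

RP46bg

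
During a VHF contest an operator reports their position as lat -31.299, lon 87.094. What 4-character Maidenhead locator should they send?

NF38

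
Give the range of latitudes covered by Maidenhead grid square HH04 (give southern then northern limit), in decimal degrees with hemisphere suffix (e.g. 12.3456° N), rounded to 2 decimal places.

16.00° S, 15.00° S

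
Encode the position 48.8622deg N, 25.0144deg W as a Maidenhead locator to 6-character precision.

HN78lu

Add 180° to longitude and 90° to latitude: 154.9856, 138.8622.
Field (20°×10°, letters A–R): 154.9856/20 → 7 → H, 138.8622/10 → 13 → N; chars HN.
Square (2°×1°, digits 0–9): 14.9856/2 → 7, 8.8622/1 → 8; chars 78.
Subsquare (5′×2.5′, letters a–x): 0.9856/0.0833333 → 11 → l, 0.8622/0.0416667 → 20 → u; chars lu.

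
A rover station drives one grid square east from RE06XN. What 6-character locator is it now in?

Longitude subsquare x = 23; +1 → 24, wraps to 0 = a, carry into square.
Longitude square 0; +1 → 1.
The latitude characters are unchanged.

RE16an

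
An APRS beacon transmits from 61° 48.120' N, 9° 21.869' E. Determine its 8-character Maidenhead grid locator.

JP41qt32

Add 180° to longitude and 90° to latitude: 189.36448, 151.80200.
Field: 189.36448/20 → 9 → J, 151.80200/10 → 15 → P; chars JP.
Square: 9.36448/2 → 4, 1.80200/1 → 1; chars 41.
Subsquare: 1.36448/0.0833333 → 16 → q, 0.80200/0.0416667 → 19 → t; chars qt.
Extended square: 0.03115/0.00833333 → 3, 0.01033/0.00416667 → 2; chars 32.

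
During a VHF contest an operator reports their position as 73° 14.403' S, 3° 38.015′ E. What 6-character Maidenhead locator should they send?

Shift to the Maidenhead origin (180°W, 90°S): lon 183.6336, lat 16.7600.
Field: lon ⌊183.6336/20⌋ = 9 → J; lat ⌊16.7600/10⌋ = 1 → B.
Square: lon ⌊3.6336/2⌋ = 1; lat ⌊6.7600/1⌋ = 6.
Subsquare: lon ⌊1.6336/0.0833333⌋ = 19 → t; lat ⌊0.7600/0.0416667⌋ = 18 → s.

JB16ts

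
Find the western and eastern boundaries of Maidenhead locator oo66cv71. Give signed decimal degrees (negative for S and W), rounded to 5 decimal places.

Field O=14, O=14: +14·20° lon, +14·10° lat → SW at lon 100°, lat 50°.
Square 6, 6: +6·2° lon, +6·1° lat → SW at lon 112°, lat 56°.
Subsquare c=2, v=21: +2·0.0833333° lon, +21·0.0416667° lat → SW at lon 112.167°, lat 56.875°.
Extended square 7, 1: +7·0.00833333° lon, +1·0.00416667° lat → SW at lon 112.225°, lat 56.8792°.
Cell spans 0.00833333° lon × 0.00416667° lat.
west 112.22500, east 112.23333.

112.22500, 112.23333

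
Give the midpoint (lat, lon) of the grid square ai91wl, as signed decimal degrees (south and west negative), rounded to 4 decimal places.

Field A=0, I=8: +0·20° lon, +8·10° lat → SW at lon -180°, lat -10°.
Square 9, 1: +9·2° lon, +1·1° lat → SW at lon -162°, lat -9°.
Subsquare w=22, l=11: +22·0.0833333° lon, +11·0.0416667° lat → SW at lon -160.167°, lat -8.54167°.
Cell spans 0.0833333° lon × 0.0416667° lat. Centre is SW corner plus half of each.
latitude -8.5208, longitude -160.1250.

-8.5208, -160.1250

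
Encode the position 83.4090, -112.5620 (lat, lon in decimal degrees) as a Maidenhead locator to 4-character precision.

Offset from 180°W / 90°S: lon 67.44°, lat 173.41°.
Field: lon ⌊67.44/20⌋ = 3 → D; lat ⌊173.41/10⌋ = 17 → R.
Square: lon ⌊7.44/2⌋ = 3; lat ⌊3.41/1⌋ = 3.

DR33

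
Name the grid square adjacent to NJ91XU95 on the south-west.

NJ91xu84

Longitude extended square 9; −1 → 8.
Latitude extended square 5; −1 → 4.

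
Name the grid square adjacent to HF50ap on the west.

HF40xp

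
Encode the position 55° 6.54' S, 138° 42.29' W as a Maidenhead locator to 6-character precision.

CD04pv

Add 180° to longitude and 90° to latitude: 41.2952, 34.8910.
Field (20°×10°, letters A–R): lon ⌊41.2952/20⌋ = 2 → C; lat ⌊34.8910/10⌋ = 3 → D.
Square (2°×1°, digits 0–9): lon ⌊1.2952/2⌋ = 0; lat ⌊4.8910/1⌋ = 4.
Subsquare (5′×2.5′, letters a–x): lon ⌊1.2952/0.0833333⌋ = 15 → p; lat ⌊0.8910/0.0416667⌋ = 21 → v.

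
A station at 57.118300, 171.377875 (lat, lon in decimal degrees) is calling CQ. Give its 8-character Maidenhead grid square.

RO57qc58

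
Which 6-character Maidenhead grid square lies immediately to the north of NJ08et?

Latitude subsquare t = 19; +1 → 20 = u.
The longitude characters are unchanged.

NJ08eu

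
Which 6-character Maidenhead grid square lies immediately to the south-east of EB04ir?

Longitude subsquare i = 8; +1 → 9 = j.
Latitude subsquare r = 17; −1 → 16 = q.

EB04jq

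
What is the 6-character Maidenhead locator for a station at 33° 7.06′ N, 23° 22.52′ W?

Add 180° to longitude and 90° to latitude: 156.6247, 123.1177.
Field: 156.6247/20 → 7 → H, 123.1177/10 → 12 → M; chars HM.
Square: 16.6247/2 → 8, 3.1177/1 → 3; chars 83.
Subsquare: 0.6247/0.0833333 → 7 → h, 0.1177/0.0416667 → 2 → c; chars hc.

HM83hc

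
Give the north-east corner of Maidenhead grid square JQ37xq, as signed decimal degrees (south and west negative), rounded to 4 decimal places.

77.7083, 8.0000

Field J=9, Q=16: +9·20° lon, +16·10° lat → SW at lon 0°, lat 70°.
Square 3, 7: +3·2° lon, +7·1° lat → SW at lon 6°, lat 77°.
Subsquare x=23, q=16: +23·0.0833333° lon, +16·0.0416667° lat → SW at lon 7.91667°, lat 77.6667°.
Cell spans 0.0833333° lon × 0.0416667° lat. NE corner is SW corner plus one full cell.
latitude 77.7083, longitude 8.0000.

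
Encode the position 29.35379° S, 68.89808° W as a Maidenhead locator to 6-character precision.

Add 180° to longitude and 90° to latitude: 111.1019, 60.6462.
Field (20°×10°, letters A–R): lon ⌊111.1019/20⌋ = 5 → F; lat ⌊60.6462/10⌋ = 6 → G.
Square (2°×1°, digits 0–9): lon ⌊11.1019/2⌋ = 5; lat ⌊0.6462/1⌋ = 0.
Subsquare (5′×2.5′, letters a–x): lon ⌊1.1019/0.0833333⌋ = 13 → n; lat ⌊0.6462/0.0416667⌋ = 15 → p.

FG50np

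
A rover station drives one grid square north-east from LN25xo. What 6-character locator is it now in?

LN35ap

Longitude subsquare x = 23; +1 → 24, wraps to 0 = a, carry into square.
Longitude square 2; +1 → 3.
Latitude subsquare o = 14; +1 → 15 = p.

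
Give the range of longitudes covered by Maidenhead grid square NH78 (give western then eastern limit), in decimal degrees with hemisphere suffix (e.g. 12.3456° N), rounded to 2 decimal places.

Field N=13, H=7: +13·20° lon, +7·10° lat → SW at lon 80°, lat -20°.
Square 7, 8: +7·2° lon, +8·1° lat → SW at lon 94°, lat -12°.
Cell spans 2° lon × 1° lat.
west 94.00° E, east 96.00° E.

94.00° E, 96.00° E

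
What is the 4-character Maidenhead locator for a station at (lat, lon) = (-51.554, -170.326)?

AD48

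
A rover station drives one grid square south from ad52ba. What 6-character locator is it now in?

Latitude subsquare a = 0; −1 → -1, wraps to 23 = x, carry into square.
Latitude square 2; −1 → 1.
The longitude characters are unchanged.

AD51bx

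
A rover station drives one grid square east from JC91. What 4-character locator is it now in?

KC01

Longitude square 9; +1 → 10, wraps to 0, carry into field.
Longitude field J = 9; +1 → 10 = K.
The latitude characters are unchanged.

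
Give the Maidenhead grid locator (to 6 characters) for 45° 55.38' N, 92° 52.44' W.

EN35nw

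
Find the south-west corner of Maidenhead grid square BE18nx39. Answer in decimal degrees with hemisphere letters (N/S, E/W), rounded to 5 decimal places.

Field B=1, E=4: +1·20° lon, +4·10° lat → SW at lon -160°, lat -50°.
Square 1, 8: +1·2° lon, +8·1° lat → SW at lon -158°, lat -42°.
Subsquare n=13, x=23: +13·0.0833333° lon, +23·0.0416667° lat → SW at lon -156.917°, lat -41.0417°.
Extended square 3, 9: +3·0.00833333° lon, +9·0.00416667° lat → SW at lon -156.892°, lat -41.0042°.
latitude 41.00417° S, longitude 156.89167° W.

41.00417° S, 156.89167° W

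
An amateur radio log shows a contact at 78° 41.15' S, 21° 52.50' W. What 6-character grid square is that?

Shift to the Maidenhead origin (180°W, 90°S): lon 158.1250, lat 11.3142.
Field (20°×10°, letters A–R): 158.1250/20 → 7 → H, 11.3142/10 → 1 → B; chars HB.
Square (2°×1°, digits 0–9): 18.1250/2 → 9, 1.3142/1 → 1; chars 91.
Subsquare (5′×2.5′, letters a–x): 0.1250/0.0833333 → 1 → b, 0.3142/0.0416667 → 7 → h; chars bh.

HB91bh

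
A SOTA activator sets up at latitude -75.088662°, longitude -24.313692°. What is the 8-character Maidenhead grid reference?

Shift to the Maidenhead origin (180°W, 90°S): lon 155.68631, lat 14.91134.
Field: lon ⌊155.68631/20⌋ = 7 → H; lat ⌊14.91134/10⌋ = 1 → B.
Square: lon ⌊15.68631/2⌋ = 7; lat ⌊4.91134/1⌋ = 4.
Subsquare: lon ⌊1.68631/0.0833333⌋ = 20 → u; lat ⌊0.91134/0.0416667⌋ = 21 → v.
Extended square: lon ⌊0.01964/0.00833333⌋ = 2; lat ⌊0.03634/0.00416667⌋ = 8.

HB74uv28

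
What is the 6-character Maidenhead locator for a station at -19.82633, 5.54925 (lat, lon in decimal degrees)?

Add 180° to longitude and 90° to latitude: 185.5493, 70.1737.
Field (20°×10°, letters A–R): 185.5493/20 → 9 → J, 70.1737/10 → 7 → H; chars JH.
Square (2°×1°, digits 0–9): 5.5493/2 → 2, 0.1737/1 → 0; chars 20.
Subsquare (5′×2.5′, letters a–x): 1.5493/0.0833333 → 18 → s, 0.1737/0.0416667 → 4 → e; chars se.

JH20se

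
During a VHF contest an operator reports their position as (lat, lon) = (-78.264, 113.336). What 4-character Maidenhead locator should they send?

Offset from 180°W / 90°S: lon 293.34°, lat 11.74°.
Field: 293.34/20 → 14 → O, 11.74/10 → 1 → B; chars OB.
Square: 13.34/2 → 6, 1.74/1 → 1; chars 61.

OB61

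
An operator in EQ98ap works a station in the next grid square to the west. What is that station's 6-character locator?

EQ88xp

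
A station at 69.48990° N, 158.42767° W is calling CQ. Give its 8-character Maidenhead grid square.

BP09sl87

Add 180° to longitude and 90° to latitude: 21.57233, 159.48990.
Field: 21.57233/20 → 1 → B, 159.48990/10 → 15 → P; chars BP.
Square: 1.57233/2 → 0, 9.48990/1 → 9; chars 09.
Subsquare: 1.57233/0.0833333 → 18 → s, 0.48990/0.0416667 → 11 → l; chars sl.
Extended square: 0.07233/0.00833333 → 8, 0.03157/0.00416667 → 7; chars 87.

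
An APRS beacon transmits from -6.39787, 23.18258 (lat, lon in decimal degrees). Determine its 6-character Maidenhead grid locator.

KI13oo

Offset from 180°W / 90°S: lon 203.1826°, lat 83.6021°.
Field (20°×10°, letters A–R): 203.1826/20 → 10 → K, 83.6021/10 → 8 → I; chars KI.
Square (2°×1°, digits 0–9): 3.1826/2 → 1, 3.6021/1 → 3; chars 13.
Subsquare (5′×2.5′, letters a–x): 1.1826/0.0833333 → 14 → o, 0.6021/0.0416667 → 14 → o; chars oo.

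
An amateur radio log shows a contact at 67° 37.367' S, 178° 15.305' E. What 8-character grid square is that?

RC92dj00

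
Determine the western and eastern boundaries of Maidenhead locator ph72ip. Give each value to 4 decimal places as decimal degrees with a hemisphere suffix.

134.6667° E, 134.7500° E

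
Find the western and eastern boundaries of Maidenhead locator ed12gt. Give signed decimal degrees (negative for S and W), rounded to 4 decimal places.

Field E=4, D=3: +4·20° lon, +3·10° lat → SW at lon -100°, lat -60°.
Square 1, 2: +1·2° lon, +2·1° lat → SW at lon -98°, lat -58°.
Subsquare g=6, t=19: +6·0.0833333° lon, +19·0.0416667° lat → SW at lon -97.5°, lat -57.2083°.
Cell spans 0.0833333° lon × 0.0416667° lat.
west -97.5000, east -97.4167.

-97.5000, -97.4167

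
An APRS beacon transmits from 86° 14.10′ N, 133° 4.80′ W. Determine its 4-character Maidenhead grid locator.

Add 180° to longitude and 90° to latitude: 46.92, 176.24.
Field: 46.92/20 → 2 → C, 176.24/10 → 17 → R; chars CR.
Square: 6.92/2 → 3, 6.24/1 → 6; chars 36.

CR36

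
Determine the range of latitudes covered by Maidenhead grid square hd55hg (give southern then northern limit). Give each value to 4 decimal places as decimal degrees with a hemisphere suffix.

Field H=7, D=3: +7·20° lon, +3·10° lat → SW at lon -40°, lat -60°.
Square 5, 5: +5·2° lon, +5·1° lat → SW at lon -30°, lat -55°.
Subsquare h=7, g=6: +7·0.0833333° lon, +6·0.0416667° lat → SW at lon -29.4167°, lat -54.75°.
Cell spans 0.0833333° lon × 0.0416667° lat.
south 54.7500° S, north 54.7083° S.

54.7500° S, 54.7083° S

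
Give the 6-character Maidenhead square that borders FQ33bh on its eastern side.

FQ33ch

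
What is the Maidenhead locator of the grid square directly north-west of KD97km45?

KD97km36

Longitude extended square 4; −1 → 3.
Latitude extended square 5; +1 → 6.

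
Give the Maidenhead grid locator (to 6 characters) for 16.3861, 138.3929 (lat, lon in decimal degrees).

Add 180° to longitude and 90° to latitude: 318.3929, 106.3861.
Field: lon ⌊318.3929/20⌋ = 15 → P; lat ⌊106.3861/10⌋ = 10 → K.
Square: lon ⌊18.3929/2⌋ = 9; lat ⌊6.3861/1⌋ = 6.
Subsquare: lon ⌊0.3929/0.0833333⌋ = 4 → e; lat ⌊0.3861/0.0416667⌋ = 9 → j.

PK96ej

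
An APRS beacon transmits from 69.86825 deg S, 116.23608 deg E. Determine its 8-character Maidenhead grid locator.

Shift to the Maidenhead origin (180°W, 90°S): lon 296.23608, lat 20.13175.
Field: lon ⌊296.23608/20⌋ = 14 → O; lat ⌊20.13175/10⌋ = 2 → C.
Square: lon ⌊16.23608/2⌋ = 8; lat ⌊0.13175/1⌋ = 0.
Subsquare: lon ⌊0.23608/0.0833333⌋ = 2 → c; lat ⌊0.13175/0.0416667⌋ = 3 → d.
Extended square: lon ⌊0.06941/0.00833333⌋ = 8; lat ⌊0.00675/0.00416667⌋ = 1.

OC80cd81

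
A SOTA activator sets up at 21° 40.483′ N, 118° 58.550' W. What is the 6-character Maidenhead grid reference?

DL01mq

Shift to the Maidenhead origin (180°W, 90°S): lon 61.0242, lat 111.6747.
Field: lon ⌊61.0242/20⌋ = 3 → D; lat ⌊111.6747/10⌋ = 11 → L.
Square: lon ⌊1.0242/2⌋ = 0; lat ⌊1.6747/1⌋ = 1.
Subsquare: lon ⌊1.0242/0.0833333⌋ = 12 → m; lat ⌊0.6747/0.0416667⌋ = 16 → q.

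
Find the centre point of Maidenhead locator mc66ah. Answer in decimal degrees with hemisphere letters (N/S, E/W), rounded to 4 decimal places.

Field M=12, C=2: +12·20° lon, +2·10° lat → SW at lon 60°, lat -70°.
Square 6, 6: +6·2° lon, +6·1° lat → SW at lon 72°, lat -64°.
Subsquare a=0, h=7: +0·0.0833333° lon, +7·0.0416667° lat → SW at lon 72°, lat -63.7083°.
Cell spans 0.0833333° lon × 0.0416667° lat. Centre is SW corner plus half of each.
latitude 63.6875° S, longitude 72.0417° E.

63.6875° S, 72.0417° E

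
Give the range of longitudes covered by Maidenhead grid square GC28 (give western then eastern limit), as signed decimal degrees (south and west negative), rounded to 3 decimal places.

-56.000, -54.000

Field G=6, C=2: +6·20° lon, +2·10° lat → SW at lon -60°, lat -70°.
Square 2, 8: +2·2° lon, +8·1° lat → SW at lon -56°, lat -62°.
Cell spans 2° lon × 1° lat.
west -56.000, east -54.000.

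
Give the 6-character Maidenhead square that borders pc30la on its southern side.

PB39lx

Latitude subsquare a = 0; −1 → -1, wraps to 23 = x, carry into square.
Latitude square 0; −1 → -1, wraps to 9, carry into field.
Latitude field C = 2; −1 → 1 = B.
The longitude characters are unchanged.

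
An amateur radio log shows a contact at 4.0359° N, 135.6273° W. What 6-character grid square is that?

Offset from 180°W / 90°S: lon 44.3727°, lat 94.0359°.
Field: lon ⌊44.3727/20⌋ = 2 → C; lat ⌊94.0359/10⌋ = 9 → J.
Square: lon ⌊4.3727/2⌋ = 2; lat ⌊4.0359/1⌋ = 4.
Subsquare: lon ⌊0.3727/0.0833333⌋ = 4 → e; lat ⌊0.0359/0.0416667⌋ = 0 → a.

CJ24ea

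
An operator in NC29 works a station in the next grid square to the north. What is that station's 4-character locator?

ND20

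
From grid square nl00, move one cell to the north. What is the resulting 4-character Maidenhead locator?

NL01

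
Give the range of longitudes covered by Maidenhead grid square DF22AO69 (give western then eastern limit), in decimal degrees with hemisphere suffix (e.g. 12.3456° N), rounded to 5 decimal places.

Field D=3, F=5: +3·20° lon, +5·10° lat → SW at lon -120°, lat -40°.
Square 2, 2: +2·2° lon, +2·1° lat → SW at lon -116°, lat -38°.
Subsquare a=0, o=14: +0·0.0833333° lon, +14·0.0416667° lat → SW at lon -116°, lat -37.4167°.
Extended square 6, 9: +6·0.00833333° lon, +9·0.00416667° lat → SW at lon -115.95°, lat -37.3792°.
Cell spans 0.00833333° lon × 0.00416667° lat.
west 115.95000° W, east 115.94167° W.

115.95000° W, 115.94167° W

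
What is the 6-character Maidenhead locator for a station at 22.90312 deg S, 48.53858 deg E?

Add 180° to longitude and 90° to latitude: 228.5386, 67.0969.
Field: 228.5386/20 → 11 → L, 67.0969/10 → 6 → G; chars LG.
Square: 8.5386/2 → 4, 7.0969/1 → 7; chars 47.
Subsquare: 0.5386/0.0833333 → 6 → g, 0.0969/0.0416667 → 2 → c; chars gc.

LG47gc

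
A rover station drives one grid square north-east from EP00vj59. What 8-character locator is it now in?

EP00vk60

Longitude extended square 5; +1 → 6.
Latitude extended square 9; +1 → 10, wraps to 0, carry into subsquare.
Latitude subsquare j = 9; +1 → 10 = k.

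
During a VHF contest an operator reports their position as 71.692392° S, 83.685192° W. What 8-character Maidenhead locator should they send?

Offset from 180°W / 90°S: lon 96.31481°, lat 18.30761°.
Field (20°×10°, letters A–R): 96.31481/20 → 4 → E, 18.30761/10 → 1 → B; chars EB.
Square (2°×1°, digits 0–9): 16.31481/2 → 8, 8.30761/1 → 8; chars 88.
Subsquare (5′×2.5′, letters a–x): 0.31481/0.0833333 → 3 → d, 0.30761/0.0416667 → 7 → h; chars dh.
Extended square (30″×15″, digits 0–9): 0.06481/0.00833333 → 7, 0.01594/0.00416667 → 3; chars 73.

EB88dh73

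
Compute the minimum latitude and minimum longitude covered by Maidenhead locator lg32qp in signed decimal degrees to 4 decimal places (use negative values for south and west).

-27.3750, 47.3333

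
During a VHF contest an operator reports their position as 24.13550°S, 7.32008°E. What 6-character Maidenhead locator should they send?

Offset from 180°W / 90°S: lon 187.3201°, lat 65.8645°.
Field (20°×10°, letters A–R): lon ⌊187.3201/20⌋ = 9 → J; lat ⌊65.8645/10⌋ = 6 → G.
Square (2°×1°, digits 0–9): lon ⌊7.3201/2⌋ = 3; lat ⌊5.8645/1⌋ = 5.
Subsquare (5′×2.5′, letters a–x): lon ⌊1.3201/0.0833333⌋ = 15 → p; lat ⌊0.8645/0.0416667⌋ = 20 → u.

JG35pu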